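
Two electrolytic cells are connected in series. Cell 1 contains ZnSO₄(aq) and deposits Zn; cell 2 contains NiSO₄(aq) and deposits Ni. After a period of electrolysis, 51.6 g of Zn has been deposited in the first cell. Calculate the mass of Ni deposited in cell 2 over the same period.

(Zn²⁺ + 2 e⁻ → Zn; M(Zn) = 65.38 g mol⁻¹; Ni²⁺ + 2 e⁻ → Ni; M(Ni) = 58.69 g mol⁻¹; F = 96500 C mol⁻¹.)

n(Zn) = 51.6 / 65.38 = 0.7892 mol.
Since Zn²⁺ + 2 e⁻ → Zn, n(e⁻) passed = 2 × 0.7892 = 1.578 mol.
Cells in series carry the same charge, so the same 1.578 mol of electrons passes through cell 2.
Ni²⁺ + 2 e⁻ → Ni, so n(Ni) = 1.578 / 2 = 0.7892 mol.
m(Ni) = 0.7892 × 58.69 = 46.3 g.

46.3 g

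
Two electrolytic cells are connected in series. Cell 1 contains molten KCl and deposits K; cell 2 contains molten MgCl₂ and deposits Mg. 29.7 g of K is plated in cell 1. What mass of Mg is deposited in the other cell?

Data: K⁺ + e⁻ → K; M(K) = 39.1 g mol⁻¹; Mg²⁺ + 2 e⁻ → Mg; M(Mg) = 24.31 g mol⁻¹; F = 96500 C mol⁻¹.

9.23 g

n(K) = 29.7 / 39.1 = 0.7596 mol.
Since K⁺ + e⁻ → K, n(e⁻) passed = 1 × 0.7596 = 0.7596 mol.
Cells in series carry the same charge, so the same 0.7596 mol of electrons passes through cell 2.
Mg²⁺ + 2 e⁻ → Mg, so n(Mg) = 0.7596 / 2 = 0.3798 mol.
m(Mg) = 0.3798 × 24.31 = 9.23 g.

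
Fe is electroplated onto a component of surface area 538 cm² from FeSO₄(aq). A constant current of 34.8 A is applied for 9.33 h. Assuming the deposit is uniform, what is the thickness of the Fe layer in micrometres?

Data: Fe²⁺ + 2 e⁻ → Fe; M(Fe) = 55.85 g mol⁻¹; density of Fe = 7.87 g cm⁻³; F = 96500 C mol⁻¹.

799 μm

Q = I·t = 34.80 × 33588 = 1169000 C; n(e⁻) = 12.11 mol.
n(Fe) = n(e⁻)/2 = 6.056 mol, so m = 6.056 × 55.85 = 338.2 g.
Volume = m/ρ = 338.2 / 7.87 = 42.98 cm³.
Thickness = V/A = 42.98 / 538 = 0.0799 cm = 799 μm.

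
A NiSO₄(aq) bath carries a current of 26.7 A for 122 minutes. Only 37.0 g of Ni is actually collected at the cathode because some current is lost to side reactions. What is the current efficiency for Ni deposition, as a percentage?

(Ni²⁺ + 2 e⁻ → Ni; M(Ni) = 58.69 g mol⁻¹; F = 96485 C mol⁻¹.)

Q = I·t = 26.70 × 7320.0 = 195400 C; n(e⁻) = 195400/96485 = 2.026 mol.
Theoretical n(Ni) = n(e⁻)/2 = 1.013 mol, i.e. m_theo = 1.013 × 58.69 = 59.44 g.
Efficiency = m_actual / m_theo = 37.0 / 59.44 = 62.2 %.

62.2 %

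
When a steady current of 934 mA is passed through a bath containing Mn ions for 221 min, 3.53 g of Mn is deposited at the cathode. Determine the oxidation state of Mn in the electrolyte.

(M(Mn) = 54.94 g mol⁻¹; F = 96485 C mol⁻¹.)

+2

Q = I·t = 0.9340 A × 13260 s = 12380 C, so n(e⁻) = 12380/96485 = 0.1284 mol.
n(Mn) deposited = 3.53 / 54.94 = 0.06425 mol.
Electrons per atom = n(e⁻)/n(Mn) = 0.1284 / 0.06425 = 2.00 ≈ 2, so the ion is Mn²⁺.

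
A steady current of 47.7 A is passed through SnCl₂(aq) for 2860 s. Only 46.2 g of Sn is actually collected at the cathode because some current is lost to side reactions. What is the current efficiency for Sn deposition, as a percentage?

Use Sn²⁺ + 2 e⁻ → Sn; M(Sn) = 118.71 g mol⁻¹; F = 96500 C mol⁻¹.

Q = I·t = 47.70 × 2860.0 = 136400 C; n(e⁻) = 136400/96500 = 1.414 mol.
Theoretical n(Sn) = n(e⁻)/2 = 0.7068 mol, i.e. m_theo = 0.7068 × 118.71 = 83.91 g.
Efficiency = m_actual / m_theo = 46.2 / 83.91 = 55.1 %.

55.1 %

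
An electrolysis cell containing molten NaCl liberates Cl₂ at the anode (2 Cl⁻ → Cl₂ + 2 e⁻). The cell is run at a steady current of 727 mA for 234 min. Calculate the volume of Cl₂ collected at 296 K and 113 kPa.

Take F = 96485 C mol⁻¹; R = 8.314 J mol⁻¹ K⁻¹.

Q = I·t = 0.7270 A × 14040 s = 10210 C.
n(e⁻) = Q/F = 10210 / 96485 = 0.1058 mol.
2 electrons are transferred per Cl₂ molecule, so n(Cl₂) = 0.1058 / 2 = 0.05289 mol.
V = nRT/P = (0.05289 × 8.314 × 296) / (113 × 10³ Pa) = 0.00115 m³ = 1.15 L.

1.15 L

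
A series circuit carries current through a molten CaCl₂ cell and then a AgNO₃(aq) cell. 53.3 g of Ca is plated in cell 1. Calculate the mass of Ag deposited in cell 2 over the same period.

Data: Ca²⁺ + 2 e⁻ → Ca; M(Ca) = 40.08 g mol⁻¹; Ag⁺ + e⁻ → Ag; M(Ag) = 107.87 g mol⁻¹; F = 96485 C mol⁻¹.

287 g

n(Ca) = 53.3 / 40.08 = 1.330 mol.
Since Ca²⁺ + 2 e⁻ → Ca, n(e⁻) passed = 2 × 1.330 = 2.660 mol.
Cells in series carry the same charge, so the same 2.660 mol of electrons passes through cell 2.
Ag⁺ + e⁻ → Ag, so n(Ag) = 2.660 / 1 = 2.660 mol.
m(Ag) = 2.660 × 107.87 = 287 g.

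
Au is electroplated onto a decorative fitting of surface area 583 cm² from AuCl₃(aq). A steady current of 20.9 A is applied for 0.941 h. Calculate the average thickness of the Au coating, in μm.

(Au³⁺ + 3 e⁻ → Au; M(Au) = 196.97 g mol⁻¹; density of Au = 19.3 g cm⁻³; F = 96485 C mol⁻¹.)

42.8 μm

Q = I·t = 20.90 × 3387.6 = 70800 C; n(e⁻) = 0.7338 mol.
n(Au) = n(e⁻)/3 = 0.2446 mol, so m = 0.2446 × 196.97 = 48.18 g.
Volume = m/ρ = 48.18 / 19.3 = 2.496 cm³.
Thickness = V/A = 2.496 / 583 = 0.00428 cm = 42.8 μm.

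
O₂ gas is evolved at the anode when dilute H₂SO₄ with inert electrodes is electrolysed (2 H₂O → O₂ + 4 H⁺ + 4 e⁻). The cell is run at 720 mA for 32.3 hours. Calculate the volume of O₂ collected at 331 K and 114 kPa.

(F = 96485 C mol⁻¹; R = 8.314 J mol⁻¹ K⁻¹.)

Q = I·t = 0.7200 A × 116280 s = 83720 C.
n(e⁻) = Q/F = 83720 / 96485 = 0.8677 mol.
4 electrons are transferred per O₂ molecule, so n(O₂) = 0.8677 / 4 = 0.2169 mol.
V = nRT/P = (0.2169 × 8.314 × 331) / (114 × 10³ Pa) = 0.00524 m³ = 5.24 L.

5.24 L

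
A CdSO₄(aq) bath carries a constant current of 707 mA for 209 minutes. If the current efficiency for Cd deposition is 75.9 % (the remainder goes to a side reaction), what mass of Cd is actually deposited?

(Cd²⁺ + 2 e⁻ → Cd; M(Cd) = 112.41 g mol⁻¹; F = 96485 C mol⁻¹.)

Q = I·t = 0.7070 × 12540 = 8866 C.
n(e⁻) = 8866/96485 = 0.09189 mol; theoretically n(Cd) = 0.09189/2 = 0.04594 mol, m_theo = 5.165 g.
At 75.9 % efficiency, m_actual = 0.759 × 5.165 = 3.92 g.

3.92 g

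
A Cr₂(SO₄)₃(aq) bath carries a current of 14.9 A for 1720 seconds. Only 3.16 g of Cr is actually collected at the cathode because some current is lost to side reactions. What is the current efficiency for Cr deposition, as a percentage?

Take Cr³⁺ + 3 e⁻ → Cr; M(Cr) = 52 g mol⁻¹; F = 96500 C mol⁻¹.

Q = I·t = 14.90 × 1720.0 = 25630 C; n(e⁻) = 25630/96500 = 0.2656 mol.
Theoretical n(Cr) = n(e⁻)/3 = 0.08853 mol, i.e. m_theo = 0.08853 × 52 = 4.603 g.
Efficiency = m_actual / m_theo = 3.16 / 4.603 = 68.6 %.

68.6 %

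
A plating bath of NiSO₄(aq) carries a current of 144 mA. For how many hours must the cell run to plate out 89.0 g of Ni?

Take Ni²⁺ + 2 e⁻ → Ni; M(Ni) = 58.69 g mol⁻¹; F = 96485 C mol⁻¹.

n(Ni) = m/M = 89.0 / 58.69 = 1.516 mol.
Each Ni atom requires 2 electrons, so n(e⁻) = 2 × 1.516 = 3.033 mol.
Q = n(e⁻)·F = 3.033 × 96485 = 292600 C.
t = Q/I = 292600 / 0.1440 A = 2032000 s = 564 h.

564 h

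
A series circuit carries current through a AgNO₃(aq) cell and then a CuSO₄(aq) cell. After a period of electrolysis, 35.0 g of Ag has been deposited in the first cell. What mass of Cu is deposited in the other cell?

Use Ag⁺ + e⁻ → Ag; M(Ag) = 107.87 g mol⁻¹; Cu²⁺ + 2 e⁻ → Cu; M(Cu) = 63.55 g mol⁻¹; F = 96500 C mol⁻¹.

10.3 g

n(Ag) = 35.0 / 107.87 = 0.3245 mol.
Since Ag⁺ + e⁻ → Ag, n(e⁻) passed = 1 × 0.3245 = 0.3245 mol.
Cells in series carry the same charge, so the same 0.3245 mol of electrons passes through cell 2.
Cu²⁺ + 2 e⁻ → Cu, so n(Cu) = 0.3245 / 2 = 0.1622 mol.
m(Cu) = 0.1622 × 63.55 = 10.3 g.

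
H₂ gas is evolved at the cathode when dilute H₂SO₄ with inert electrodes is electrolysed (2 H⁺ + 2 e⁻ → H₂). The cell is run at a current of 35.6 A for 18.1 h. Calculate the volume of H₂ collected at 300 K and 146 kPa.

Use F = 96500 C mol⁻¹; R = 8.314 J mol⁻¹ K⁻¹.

Q = I·t = 35.60 A × 65160 s = 2320000 C.
n(e⁻) = Q/F = 2320000 / 96500 = 24.04 mol.
2 electrons are transferred per H₂ molecule, so n(H₂) = 24.04 / 2 = 12.02 mol.
V = nRT/P = (12.02 × 8.314 × 300) / (146 × 10³ Pa) = 0.205 m³ = 205 L.

205 L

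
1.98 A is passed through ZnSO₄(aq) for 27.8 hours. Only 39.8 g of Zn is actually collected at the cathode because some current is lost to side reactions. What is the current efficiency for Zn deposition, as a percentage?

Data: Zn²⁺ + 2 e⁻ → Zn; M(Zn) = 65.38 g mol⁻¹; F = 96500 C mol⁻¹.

59.3 %

Q = I·t = 1.980 × 100080 = 198200 C; n(e⁻) = 198200/96500 = 2.053 mol.
Theoretical n(Zn) = n(e⁻)/2 = 1.027 mol, i.e. m_theo = 1.027 × 65.38 = 67.13 g.
Efficiency = m_actual / m_theo = 39.8 / 67.13 = 59.3 %.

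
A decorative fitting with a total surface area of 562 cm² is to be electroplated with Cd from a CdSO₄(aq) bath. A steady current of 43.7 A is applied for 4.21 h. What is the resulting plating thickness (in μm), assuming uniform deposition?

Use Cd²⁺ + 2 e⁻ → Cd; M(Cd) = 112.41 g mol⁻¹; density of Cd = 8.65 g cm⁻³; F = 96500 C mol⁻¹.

794 μm

Q = I·t = 43.70 × 15156 = 662300 C; n(e⁻) = 6.863 mol.
n(Cd) = n(e⁻)/2 = 3.432 mol, so m = 3.432 × 112.41 = 385.8 g.
Volume = m/ρ = 385.8 / 8.65 = 44.60 cm³.
Thickness = V/A = 44.60 / 562 = 0.0794 cm = 794 μm.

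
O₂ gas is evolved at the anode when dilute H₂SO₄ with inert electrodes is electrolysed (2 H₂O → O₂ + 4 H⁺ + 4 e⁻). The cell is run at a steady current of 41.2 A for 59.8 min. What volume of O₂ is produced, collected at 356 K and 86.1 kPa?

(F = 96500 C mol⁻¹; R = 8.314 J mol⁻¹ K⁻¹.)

13.2 L

Q = I·t = 41.20 A × 3588.0 s = 147800 C.
n(e⁻) = Q/F = 147800 / 96500 = 1.532 mol.
4 electrons are transferred per O₂ molecule, so n(O₂) = 1.532 / 4 = 0.3830 mol.
V = nRT/P = (0.3830 × 8.314 × 356) / (86.1 × 10³ Pa) = 0.0132 m³ = 13.2 L.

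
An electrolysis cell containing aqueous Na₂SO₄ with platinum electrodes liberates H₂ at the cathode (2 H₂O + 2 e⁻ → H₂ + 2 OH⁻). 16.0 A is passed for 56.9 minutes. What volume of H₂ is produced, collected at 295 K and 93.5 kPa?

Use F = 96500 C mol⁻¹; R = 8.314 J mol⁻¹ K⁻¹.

Q = I·t = 16.00 A × 3414.0 s = 54620 C.
n(e⁻) = Q/F = 54620 / 96500 = 0.5661 mol.
2 electrons are transferred per H₂ molecule, so n(H₂) = 0.5661 / 2 = 0.2830 mol.
V = nRT/P = (0.2830 × 8.314 × 295) / (93.5 × 10³ Pa) = 0.00742 m³ = 7.42 L.

7.42 L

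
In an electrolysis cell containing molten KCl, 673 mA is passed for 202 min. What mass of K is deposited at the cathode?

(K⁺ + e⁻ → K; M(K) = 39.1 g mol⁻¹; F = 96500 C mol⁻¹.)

3.30 g

Q = I·t = 0.6730 A × 12120 s = 8157 C.
n(e⁻) = Q/F = 8157 / 96500 = 0.08453 mol.
K⁺ + e⁻ → K, so n(K) = n(e⁻)/1 = 0.08453 mol.
m = n·M = 0.08453 × 39.1 = 3.30 g.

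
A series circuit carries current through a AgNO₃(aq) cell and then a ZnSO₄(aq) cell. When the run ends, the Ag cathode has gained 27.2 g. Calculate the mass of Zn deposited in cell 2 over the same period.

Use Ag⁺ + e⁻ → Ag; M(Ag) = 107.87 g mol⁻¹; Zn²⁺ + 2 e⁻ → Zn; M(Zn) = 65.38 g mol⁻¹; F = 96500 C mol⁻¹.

8.24 g

n(Ag) = 27.2 / 107.87 = 0.2522 mol.
Since Ag⁺ + e⁻ → Ag, n(e⁻) passed = 1 × 0.2522 = 0.2522 mol.
Cells in series carry the same charge, so the same 0.2522 mol of electrons passes through cell 2.
Zn²⁺ + 2 e⁻ → Zn, so n(Zn) = 0.2522 / 2 = 0.1261 mol.
m(Zn) = 0.1261 × 65.38 = 8.24 g.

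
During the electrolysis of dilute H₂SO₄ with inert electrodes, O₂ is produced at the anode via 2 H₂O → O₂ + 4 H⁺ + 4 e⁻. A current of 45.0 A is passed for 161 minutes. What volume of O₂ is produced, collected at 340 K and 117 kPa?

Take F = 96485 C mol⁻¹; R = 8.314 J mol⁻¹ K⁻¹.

27.2 L

Q = I·t = 45.00 A × 9660.0 s = 434700 C.
n(e⁻) = Q/F = 434700 / 96485 = 4.505 mol.
4 electrons are transferred per O₂ molecule, so n(O₂) = 4.505 / 4 = 1.126 mol.
V = nRT/P = (1.126 × 8.314 × 340) / (117 × 10³ Pa) = 0.0272 m³ = 27.2 L.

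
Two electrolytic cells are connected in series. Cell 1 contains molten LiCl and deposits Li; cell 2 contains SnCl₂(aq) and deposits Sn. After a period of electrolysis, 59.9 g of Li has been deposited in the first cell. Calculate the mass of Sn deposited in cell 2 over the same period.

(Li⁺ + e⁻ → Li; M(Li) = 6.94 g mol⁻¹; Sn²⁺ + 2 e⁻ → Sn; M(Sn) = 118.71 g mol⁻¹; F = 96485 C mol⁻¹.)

n(Li) = 59.9 / 6.94 = 8.631 mol.
Since Li⁺ + e⁻ → Li, n(e⁻) passed = 1 × 8.631 = 8.631 mol.
Cells in series carry the same charge, so the same 8.631 mol of electrons passes through cell 2.
Sn²⁺ + 2 e⁻ → Sn, so n(Sn) = 8.631 / 2 = 4.316 mol.
m(Sn) = 4.316 × 118.71 = 512 g.

512 g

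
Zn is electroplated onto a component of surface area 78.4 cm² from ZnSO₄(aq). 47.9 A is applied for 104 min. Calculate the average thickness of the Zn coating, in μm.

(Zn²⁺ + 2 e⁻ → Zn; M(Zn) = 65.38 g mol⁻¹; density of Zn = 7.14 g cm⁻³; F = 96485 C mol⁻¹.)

Q = I·t = 47.90 × 6240.0 = 298900 C; n(e⁻) = 3.098 mol.
n(Zn) = n(e⁻)/2 = 1.549 mol, so m = 1.549 × 65.38 = 101.3 g.
Volume = m/ρ = 101.3 / 7.14 = 14.18 cm³.
Thickness = V/A = 14.18 / 78.4 = 0.181 cm = 1810 μm.

1810 μm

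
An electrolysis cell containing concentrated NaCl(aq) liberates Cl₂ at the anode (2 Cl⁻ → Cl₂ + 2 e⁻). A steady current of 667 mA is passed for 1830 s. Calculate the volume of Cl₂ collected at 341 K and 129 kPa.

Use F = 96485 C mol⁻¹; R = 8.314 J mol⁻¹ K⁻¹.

Q = I·t = 0.6670 A × 1830.0 s = 1221 C.
n(e⁻) = Q/F = 1221 / 96485 = 0.01265 mol.
2 electrons are transferred per Cl₂ molecule, so n(Cl₂) = 0.01265 / 2 = 0.006325 mol.
V = nRT/P = (0.006325 × 8.314 × 341) / (129 × 10³ Pa) = 1.39 × 10⁻⁴ m³ = 0.139 L.

0.139 L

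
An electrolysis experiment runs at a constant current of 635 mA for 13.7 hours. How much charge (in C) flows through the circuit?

31300 C

Q = I·t = 0.6350 A × 49320 s = 31300 C.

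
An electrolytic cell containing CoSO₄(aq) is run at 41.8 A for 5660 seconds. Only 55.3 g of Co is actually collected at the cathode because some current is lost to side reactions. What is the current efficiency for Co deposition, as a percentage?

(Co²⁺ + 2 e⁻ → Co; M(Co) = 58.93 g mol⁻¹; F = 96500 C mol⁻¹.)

Q = I·t = 41.80 × 5660.0 = 236600 C; n(e⁻) = 236600/96500 = 2.452 mol.
Theoretical n(Co) = n(e⁻)/2 = 1.226 mol, i.e. m_theo = 1.226 × 58.93 = 72.24 g.
Efficiency = m_actual / m_theo = 55.3 / 72.24 = 76.6 %.

76.6 %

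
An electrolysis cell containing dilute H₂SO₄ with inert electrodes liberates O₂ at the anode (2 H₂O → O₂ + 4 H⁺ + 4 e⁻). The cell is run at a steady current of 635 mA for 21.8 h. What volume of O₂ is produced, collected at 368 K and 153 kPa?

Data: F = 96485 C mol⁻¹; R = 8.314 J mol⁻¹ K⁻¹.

Q = I·t = 0.6350 A × 78480 s = 49830 C.
n(e⁻) = Q/F = 49830 / 96485 = 0.5165 mol.
4 electrons are transferred per O₂ molecule, so n(O₂) = 0.5165 / 4 = 0.1291 mol.
V = nRT/P = (0.1291 × 8.314 × 368) / (153 × 10³ Pa) = 0.00258 m³ = 2.58 L.

2.58 L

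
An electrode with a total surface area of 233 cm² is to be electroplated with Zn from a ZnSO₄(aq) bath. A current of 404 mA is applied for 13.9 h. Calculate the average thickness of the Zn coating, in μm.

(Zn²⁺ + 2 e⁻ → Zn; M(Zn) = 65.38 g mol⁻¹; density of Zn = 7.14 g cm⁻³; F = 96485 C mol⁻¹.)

41.2 μm

Q = I·t = 0.4040 × 50040 = 20220 C; n(e⁻) = 0.2095 mol.
n(Zn) = n(e⁻)/2 = 0.1048 mol, so m = 0.1048 × 65.38 = 6.849 g.
Volume = m/ρ = 6.849 / 7.14 = 0.9593 cm³.
Thickness = V/A = 0.9593 / 233 = 0.00412 cm = 41.2 μm.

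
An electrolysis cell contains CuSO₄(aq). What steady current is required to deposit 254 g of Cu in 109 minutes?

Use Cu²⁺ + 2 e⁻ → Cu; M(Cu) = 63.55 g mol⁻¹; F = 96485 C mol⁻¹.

118 A

n(Cu) = 254 / 63.55 = 3.997 mol.
n(e⁻) = 2 × 3.997 = 7.994 mol.
Q = n(e⁻)·F = 7.994 × 96485 = 771300 C.
I = Q/t = 771300 / 6540.0 s = 118 A.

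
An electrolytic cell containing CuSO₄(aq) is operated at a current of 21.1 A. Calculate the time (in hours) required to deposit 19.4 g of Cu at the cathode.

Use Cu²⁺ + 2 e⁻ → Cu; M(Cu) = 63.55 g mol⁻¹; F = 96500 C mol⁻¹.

n(Cu) = m/M = 19.4 / 63.55 = 0.3053 mol.
Each Cu atom requires 2 electrons, so n(e⁻) = 2 × 0.3053 = 0.6105 mol.
Q = n(e⁻)·F = 0.6105 × 96500 = 58920 C.
t = Q/I = 58920 / 21.10 A = 2792 s = 0.776 h.

0.776 h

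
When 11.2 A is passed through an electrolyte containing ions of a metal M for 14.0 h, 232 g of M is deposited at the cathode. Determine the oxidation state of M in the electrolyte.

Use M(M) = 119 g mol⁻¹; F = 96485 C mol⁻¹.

+3

Q = I·t = 11.20 A × 50400 s = 564500 C, so n(e⁻) = 564500/96485 = 5.850 mol.
n(M) deposited = 232 / 119 = 1.950 mol.
Electrons per atom = n(e⁻)/n(M) = 5.850 / 1.950 = 3.00 ≈ 3, so the ion is M³⁺.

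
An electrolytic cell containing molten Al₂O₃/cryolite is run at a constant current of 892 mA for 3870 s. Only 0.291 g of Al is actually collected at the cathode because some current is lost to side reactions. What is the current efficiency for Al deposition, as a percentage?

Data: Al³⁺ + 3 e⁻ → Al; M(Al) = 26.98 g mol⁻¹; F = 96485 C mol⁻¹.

90.4 %

Q = I·t = 0.8920 × 3870.0 = 3452 C; n(e⁻) = 3452/96485 = 0.03578 mol.
Theoretical n(Al) = n(e⁻)/3 = 0.01193 mol, i.e. m_theo = 0.01193 × 26.98 = 0.3218 g.
Efficiency = m_actual / m_theo = 0.291 / 0.3218 = 90.4 %.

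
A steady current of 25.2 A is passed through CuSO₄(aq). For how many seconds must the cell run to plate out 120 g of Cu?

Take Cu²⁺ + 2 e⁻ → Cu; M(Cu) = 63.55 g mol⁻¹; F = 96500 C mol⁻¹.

14500 s

n(Cu) = m/M = 120 / 63.55 = 1.888 mol.
Each Cu atom requires 2 electrons, so n(e⁻) = 2 × 1.888 = 3.777 mol.
Q = n(e⁻)·F = 3.777 × 96500 = 364400 C.
t = Q/I = 364400 / 25.20 A = 14460 s.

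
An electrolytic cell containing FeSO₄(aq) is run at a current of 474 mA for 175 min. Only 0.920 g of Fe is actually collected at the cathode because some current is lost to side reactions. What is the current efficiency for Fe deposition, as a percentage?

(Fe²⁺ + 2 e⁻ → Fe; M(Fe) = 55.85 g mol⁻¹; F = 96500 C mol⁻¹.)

Q = I·t = 0.4740 × 10500 = 4977 C; n(e⁻) = 4977/96500 = 0.05158 mol.
Theoretical n(Fe) = n(e⁻)/2 = 0.02579 mol, i.e. m_theo = 0.02579 × 55.85 = 1.440 g.
Efficiency = m_actual / m_theo = 0.920 / 1.440 = 63.9 %.

63.9 %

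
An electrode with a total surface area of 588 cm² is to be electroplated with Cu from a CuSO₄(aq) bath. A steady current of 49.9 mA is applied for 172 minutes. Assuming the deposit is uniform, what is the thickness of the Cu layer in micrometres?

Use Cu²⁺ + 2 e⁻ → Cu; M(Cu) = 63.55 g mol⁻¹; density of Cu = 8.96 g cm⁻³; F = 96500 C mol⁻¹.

Q = I·t = 0.04990 × 10320 = 515.0 C; n(e⁻) = 0.005336 mol.
n(Cu) = n(e⁻)/2 = 0.002668 mol, so m = 0.002668 × 63.55 = 0.1696 g.
Volume = m/ρ = 0.1696 / 8.96 = 0.01892 cm³.
Thickness = V/A = 0.01892 / 588 = 3.22 × 10⁻⁵ cm = 0.322 μm.

0.322 μm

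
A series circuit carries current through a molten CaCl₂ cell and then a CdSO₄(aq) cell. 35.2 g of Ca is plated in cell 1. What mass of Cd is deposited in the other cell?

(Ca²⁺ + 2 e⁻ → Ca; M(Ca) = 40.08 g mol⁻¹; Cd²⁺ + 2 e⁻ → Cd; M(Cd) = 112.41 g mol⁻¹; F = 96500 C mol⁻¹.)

n(Ca) = 35.2 / 40.08 = 0.8782 mol.
Since Ca²⁺ + 2 e⁻ → Ca, n(e⁻) passed = 2 × 0.8782 = 1.756 mol.
Cells in series carry the same charge, so the same 1.756 mol of electrons passes through cell 2.
Cd²⁺ + 2 e⁻ → Cd, so n(Cd) = 1.756 / 2 = 0.8782 mol.
m(Cd) = 0.8782 × 112.41 = 98.7 g.

98.7 g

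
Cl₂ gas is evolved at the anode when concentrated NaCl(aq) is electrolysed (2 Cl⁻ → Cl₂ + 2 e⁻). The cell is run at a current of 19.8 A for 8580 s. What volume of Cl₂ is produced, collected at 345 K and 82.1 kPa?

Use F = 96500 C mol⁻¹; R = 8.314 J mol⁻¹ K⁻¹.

Q = I·t = 19.80 A × 8580.0 s = 169900 C.
n(e⁻) = Q/F = 169900 / 96500 = 1.760 mol.
2 electrons are transferred per Cl₂ molecule, so n(Cl₂) = 1.760 / 2 = 0.8802 mol.
V = nRT/P = (0.8802 × 8.314 × 345) / (82.1 × 10³ Pa) = 0.0308 m³ = 30.8 L.

30.8 L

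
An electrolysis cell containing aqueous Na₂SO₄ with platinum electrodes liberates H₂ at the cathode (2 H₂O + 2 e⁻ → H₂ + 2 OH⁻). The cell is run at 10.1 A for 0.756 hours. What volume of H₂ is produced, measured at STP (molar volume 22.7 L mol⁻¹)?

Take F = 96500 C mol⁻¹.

Q = I·t = 10.10 A × 2721.6 s = 27490 C.
n(e⁻) = Q/F = 27490 / 96500 = 0.2849 mol.
2 electrons are transferred per H₂ molecule, so n(H₂) = 0.2849 / 2 = 0.1424 mol.
V = n × V_m = 0.1424 × 22.7 = 3.23 L.

3.23 L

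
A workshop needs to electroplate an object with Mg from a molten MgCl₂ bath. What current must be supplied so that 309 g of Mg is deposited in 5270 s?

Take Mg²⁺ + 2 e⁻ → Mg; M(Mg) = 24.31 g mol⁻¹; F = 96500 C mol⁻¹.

n(Mg) = 309 / 24.31 = 12.71 mol.
n(e⁻) = 2 × 12.71 = 25.42 mol.
Q = n(e⁻)·F = 25.42 × 96500 = 2453000 C.
I = Q/t = 2453000 / 5270.0 s = 466 A.

466 A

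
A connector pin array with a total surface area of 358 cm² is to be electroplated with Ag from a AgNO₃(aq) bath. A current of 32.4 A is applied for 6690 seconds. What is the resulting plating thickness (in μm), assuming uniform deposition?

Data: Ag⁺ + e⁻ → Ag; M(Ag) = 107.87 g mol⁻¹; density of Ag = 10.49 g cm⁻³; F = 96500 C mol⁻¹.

Q = I·t = 32.40 × 6690.0 = 216800 C; n(e⁻) = 2.246 mol.
n(Ag) = n(e⁻)/1 = 2.246 mol, so m = 2.246 × 107.87 = 242.3 g.
Volume = m/ρ = 242.3 / 10.49 = 23.10 cm³.
Thickness = V/A = 23.10 / 358 = 0.0645 cm = 645 μm.

645 μm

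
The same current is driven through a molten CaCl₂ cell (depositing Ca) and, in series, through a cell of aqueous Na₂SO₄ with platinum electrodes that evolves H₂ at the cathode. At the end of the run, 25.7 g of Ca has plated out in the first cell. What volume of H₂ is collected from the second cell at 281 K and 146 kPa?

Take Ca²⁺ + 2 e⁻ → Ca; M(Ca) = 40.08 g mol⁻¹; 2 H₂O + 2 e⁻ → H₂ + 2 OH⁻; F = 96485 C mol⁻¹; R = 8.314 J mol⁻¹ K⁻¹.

10.3 L

n(Ca) = 25.7 / 40.08 = 0.6412 mol, so n(e⁻) = 2 × 0.6412 = 1.282 mol.
The cells are in series, so the same 1.282 mol of electrons passes through the second cell.
2 H₂O + 2 e⁻ → H₂ + 2 OH⁻ — 2 mol e⁻ per mol H₂, so n(H₂) = 1.282/2 = 0.6412 mol.
V = nRT/P = (0.6412 × 8.314 × 281) / (146 × 10³) = 0.0103 m³ = 10.3 L.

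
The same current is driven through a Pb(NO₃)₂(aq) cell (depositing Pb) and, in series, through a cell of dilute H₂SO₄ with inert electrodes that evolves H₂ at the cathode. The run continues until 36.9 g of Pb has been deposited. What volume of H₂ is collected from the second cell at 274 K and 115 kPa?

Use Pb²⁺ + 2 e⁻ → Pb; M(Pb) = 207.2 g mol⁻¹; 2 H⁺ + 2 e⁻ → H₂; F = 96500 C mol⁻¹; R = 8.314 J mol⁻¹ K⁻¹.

n(Pb) = 36.9 / 207.2 = 0.1781 mol, so n(e⁻) = 2 × 0.1781 = 0.3562 mol.
The cells are in series, so the same 0.3562 mol of electrons passes through the second cell.
2 H⁺ + 2 e⁻ → H₂ — 2 mol e⁻ per mol H₂, so n(H₂) = 0.3562/2 = 0.1781 mol.
V = nRT/P = (0.1781 × 8.314 × 274) / (115 × 10³) = 0.00353 m³ = 3.53 L.

3.53 L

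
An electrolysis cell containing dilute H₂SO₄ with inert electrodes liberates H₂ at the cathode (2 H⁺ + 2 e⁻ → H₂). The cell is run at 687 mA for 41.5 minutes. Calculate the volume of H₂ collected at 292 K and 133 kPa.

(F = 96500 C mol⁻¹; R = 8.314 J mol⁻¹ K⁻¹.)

0.162 L

Q = I·t = 0.6870 A × 2490.0 s = 1711 C.
n(e⁻) = Q/F = 1711 / 96500 = 0.01773 mol.
2 electrons are transferred per H₂ molecule, so n(H₂) = 0.01773 / 2 = 0.008863 mol.
V = nRT/P = (0.008863 × 8.314 × 292) / (133 × 10³ Pa) = 1.62 × 10⁻⁴ m³ = 0.162 L.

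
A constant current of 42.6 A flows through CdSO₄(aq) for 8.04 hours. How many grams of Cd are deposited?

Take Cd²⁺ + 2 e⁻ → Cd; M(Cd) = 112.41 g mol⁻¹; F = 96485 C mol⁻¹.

Q = I·t = 42.60 A × 28944 s = 1233000 C.
n(e⁻) = Q/F = 1233000 / 96485 = 12.78 mol.
Cd²⁺ + 2 e⁻ → Cd, so n(Cd) = n(e⁻)/2 = 6.390 mol.
m = n·M = 6.390 × 112.41 = 718 g.

718 g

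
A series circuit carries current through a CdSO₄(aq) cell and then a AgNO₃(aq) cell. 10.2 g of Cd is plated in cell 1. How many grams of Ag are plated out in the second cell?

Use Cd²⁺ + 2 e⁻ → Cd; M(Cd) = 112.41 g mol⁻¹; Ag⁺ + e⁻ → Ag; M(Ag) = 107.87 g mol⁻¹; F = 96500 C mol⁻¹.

19.6 g

n(Cd) = 10.2 / 112.41 = 0.09074 mol.
Since Cd²⁺ + 2 e⁻ → Cd, n(e⁻) passed = 2 × 0.09074 = 0.1815 mol.
Cells in series carry the same charge, so the same 0.1815 mol of electrons passes through cell 2.
Ag⁺ + e⁻ → Ag, so n(Ag) = 0.1815 / 1 = 0.1815 mol.
m(Ag) = 0.1815 × 107.87 = 19.6 g.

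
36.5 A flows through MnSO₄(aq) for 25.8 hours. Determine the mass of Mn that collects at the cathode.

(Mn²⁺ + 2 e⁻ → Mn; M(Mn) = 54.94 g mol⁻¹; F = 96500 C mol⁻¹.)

965 g

Q = I·t = 36.50 A × 92880 s = 3390000 C.
n(e⁻) = Q/F = 3390000 / 96500 = 35.13 mol.
Mn²⁺ + 2 e⁻ → Mn, so n(Mn) = n(e⁻)/2 = 17.57 mol.
m = n·M = 17.57 × 54.94 = 965 g.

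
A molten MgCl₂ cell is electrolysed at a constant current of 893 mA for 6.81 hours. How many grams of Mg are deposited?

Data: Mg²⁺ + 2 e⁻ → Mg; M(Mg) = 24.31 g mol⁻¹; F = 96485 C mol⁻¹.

Q = I·t = 0.8930 A × 24516 s = 21890 C.
n(e⁻) = Q/F = 21890 / 96485 = 0.2269 mol.
Mg²⁺ + 2 e⁻ → Mg, so n(Mg) = n(e⁻)/2 = 0.1135 mol.
m = n·M = 0.1135 × 24.31 = 2.76 g.

2.76 g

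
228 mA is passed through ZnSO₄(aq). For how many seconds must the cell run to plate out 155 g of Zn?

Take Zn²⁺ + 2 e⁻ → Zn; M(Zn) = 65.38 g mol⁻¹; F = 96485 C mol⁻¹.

2.01 × 10⁶ s

n(Zn) = m/M = 155 / 65.38 = 2.371 mol.
Each Zn atom requires 2 electrons, so n(e⁻) = 2 × 2.371 = 4.742 mol.
Q = n(e⁻)·F = 4.742 × 96485 = 457500 C.
t = Q/I = 457500 / 0.2280 A = 2007000 s.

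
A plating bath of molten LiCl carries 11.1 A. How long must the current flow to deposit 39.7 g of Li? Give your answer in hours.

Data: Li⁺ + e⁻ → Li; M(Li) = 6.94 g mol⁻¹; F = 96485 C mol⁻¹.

n(Li) = m/M = 39.7 / 6.94 = 5.720 mol.
Each Li atom requires 1 electron, so n(e⁻) = 1 × 5.720 = 5.720 mol.
Q = n(e⁻)·F = 5.720 × 96485 = 551900 C.
t = Q/I = 551900 / 11.10 A = 49720 s = 13.8 h.

13.8 h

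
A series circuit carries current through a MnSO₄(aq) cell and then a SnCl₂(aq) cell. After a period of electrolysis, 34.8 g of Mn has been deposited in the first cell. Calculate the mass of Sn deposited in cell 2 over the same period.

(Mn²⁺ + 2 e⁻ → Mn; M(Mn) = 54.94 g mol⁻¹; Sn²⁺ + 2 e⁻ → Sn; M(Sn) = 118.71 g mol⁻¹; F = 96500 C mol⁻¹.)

75.2 g

n(Mn) = 34.8 / 54.94 = 0.6334 mol.
Since Mn²⁺ + 2 e⁻ → Mn, n(e⁻) passed = 2 × 0.6334 = 1.267 mol.
Cells in series carry the same charge, so the same 1.267 mol of electrons passes through cell 2.
Sn²⁺ + 2 e⁻ → Sn, so n(Sn) = 1.267 / 2 = 0.6334 mol.
m(Sn) = 0.6334 × 118.71 = 75.2 g.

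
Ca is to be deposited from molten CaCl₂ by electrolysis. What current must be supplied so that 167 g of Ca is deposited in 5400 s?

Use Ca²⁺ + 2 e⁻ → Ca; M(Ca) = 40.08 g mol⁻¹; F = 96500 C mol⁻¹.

149 A

n(Ca) = 167 / 40.08 = 4.167 mol.
n(e⁻) = 2 × 4.167 = 8.333 mol.
Q = n(e⁻)·F = 8.333 × 96500 = 804200 C.
I = Q/t = 804200 / 5400.0 s = 149 A.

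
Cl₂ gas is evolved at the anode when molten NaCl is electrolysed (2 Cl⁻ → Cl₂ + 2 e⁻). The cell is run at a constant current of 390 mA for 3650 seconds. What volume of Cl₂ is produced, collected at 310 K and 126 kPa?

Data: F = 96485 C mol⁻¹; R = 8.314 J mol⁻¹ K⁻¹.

Q = I·t = 0.3900 A × 3650.0 s = 1424 C.
n(e⁻) = Q/F = 1424 / 96485 = 0.01475 mol.
2 electrons are transferred per Cl₂ molecule, so n(Cl₂) = 0.01475 / 2 = 0.007377 mol.
V = nRT/P = (0.007377 × 8.314 × 310) / (126 × 10³ Pa) = 1.51 × 10⁻⁴ m³ = 0.151 L.

0.151 L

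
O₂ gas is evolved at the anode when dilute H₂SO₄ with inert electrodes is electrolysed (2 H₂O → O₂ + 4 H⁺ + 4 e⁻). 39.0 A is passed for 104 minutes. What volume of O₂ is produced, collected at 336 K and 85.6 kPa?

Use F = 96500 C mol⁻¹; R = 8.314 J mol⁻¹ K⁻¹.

20.6 L

Q = I·t = 39.00 A × 6240.0 s = 243400 C.
n(e⁻) = Q/F = 243400 / 96500 = 2.522 mol.
4 electrons are transferred per O₂ molecule, so n(O₂) = 2.522 / 4 = 0.6305 mol.
V = nRT/P = (0.6305 × 8.314 × 336) / (85.6 × 10³ Pa) = 0.0206 m³ = 20.6 L.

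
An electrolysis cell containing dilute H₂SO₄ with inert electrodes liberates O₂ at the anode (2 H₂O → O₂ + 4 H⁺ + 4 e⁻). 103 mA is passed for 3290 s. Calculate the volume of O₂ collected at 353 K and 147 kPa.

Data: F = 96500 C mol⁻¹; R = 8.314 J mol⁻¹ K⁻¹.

0.0175 L

Q = I·t = 0.1030 A × 3290.0 s = 338.9 C.
n(e⁻) = Q/F = 338.9 / 96500 = 0.003512 mol.
4 electrons are transferred per O₂ molecule, so n(O₂) = 0.003512 / 4 = 0.0008779 mol.
V = nRT/P = (0.0008779 × 8.314 × 353) / (147 × 10³ Pa) = 1.75 × 10⁻⁵ m³ = 0.0175 L.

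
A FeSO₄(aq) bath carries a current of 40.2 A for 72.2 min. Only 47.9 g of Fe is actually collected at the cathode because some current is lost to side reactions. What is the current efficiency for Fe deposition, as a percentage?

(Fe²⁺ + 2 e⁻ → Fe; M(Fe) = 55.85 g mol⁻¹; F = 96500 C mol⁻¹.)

Q = I·t = 40.20 × 4332.0 = 174100 C; n(e⁻) = 174100/96500 = 1.805 mol.
Theoretical n(Fe) = n(e⁻)/2 = 0.9023 mol, i.e. m_theo = 0.9023 × 55.85 = 50.39 g.
Efficiency = m_actual / m_theo = 47.9 / 50.39 = 95.1 %.

95.1 %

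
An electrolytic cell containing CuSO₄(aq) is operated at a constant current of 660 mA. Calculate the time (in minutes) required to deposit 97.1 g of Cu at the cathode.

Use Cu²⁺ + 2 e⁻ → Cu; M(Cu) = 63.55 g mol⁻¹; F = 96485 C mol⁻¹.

7450 min

n(Cu) = m/M = 97.1 / 63.55 = 1.528 mol.
Each Cu atom requires 2 electrons, so n(e⁻) = 2 × 1.528 = 3.056 mol.
Q = n(e⁻)·F = 3.056 × 96485 = 294800 C.
t = Q/I = 294800 / 0.6600 A = 446700 s = 7450 min.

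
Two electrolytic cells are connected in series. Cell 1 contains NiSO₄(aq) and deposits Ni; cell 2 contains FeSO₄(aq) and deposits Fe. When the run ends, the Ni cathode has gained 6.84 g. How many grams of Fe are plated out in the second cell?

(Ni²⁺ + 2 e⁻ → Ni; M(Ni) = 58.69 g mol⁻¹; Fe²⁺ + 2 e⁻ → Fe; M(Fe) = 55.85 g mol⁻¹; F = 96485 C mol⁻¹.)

n(Ni) = 6.84 / 58.69 = 0.1165 mol.
Since Ni²⁺ + 2 e⁻ → Ni, n(e⁻) passed = 2 × 0.1165 = 0.2331 mol.
Cells in series carry the same charge, so the same 0.2331 mol of electrons passes through cell 2.
Fe²⁺ + 2 e⁻ → Fe, so n(Fe) = 0.2331 / 2 = 0.1165 mol.
m(Fe) = 0.1165 × 55.85 = 6.51 g.

6.51 g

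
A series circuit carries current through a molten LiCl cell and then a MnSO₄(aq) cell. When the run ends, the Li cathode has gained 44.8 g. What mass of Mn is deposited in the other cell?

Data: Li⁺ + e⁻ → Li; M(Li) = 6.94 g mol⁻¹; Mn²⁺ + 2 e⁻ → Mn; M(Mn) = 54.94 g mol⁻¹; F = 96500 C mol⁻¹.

n(Li) = 44.8 / 6.94 = 6.455 mol.
Since Li⁺ + e⁻ → Li, n(e⁻) passed = 1 × 6.455 = 6.455 mol.
Cells in series carry the same charge, so the same 6.455 mol of electrons passes through cell 2.
Mn²⁺ + 2 e⁻ → Mn, so n(Mn) = 6.455 / 2 = 3.228 mol.
m(Mn) = 3.228 × 54.94 = 177 g.

177 g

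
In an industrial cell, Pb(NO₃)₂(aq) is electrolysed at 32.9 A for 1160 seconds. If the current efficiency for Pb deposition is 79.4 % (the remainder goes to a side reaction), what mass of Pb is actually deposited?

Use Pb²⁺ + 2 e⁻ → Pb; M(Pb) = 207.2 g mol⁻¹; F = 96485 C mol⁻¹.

Q = I·t = 32.90 × 1160.0 = 38160 C.
n(e⁻) = 38160/96485 = 0.3955 mol; theoretically n(Pb) = 0.3955/2 = 0.1978 mol, m_theo = 40.98 g.
At 79.4 % efficiency, m_actual = 0.794 × 40.98 = 32.5 g.

32.5 g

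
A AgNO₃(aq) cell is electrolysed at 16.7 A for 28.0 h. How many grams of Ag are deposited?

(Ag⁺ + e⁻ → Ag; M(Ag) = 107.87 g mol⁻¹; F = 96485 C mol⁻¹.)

Q = I·t = 16.70 A × 100800 s = 1683000 C.
n(e⁻) = Q/F = 1683000 / 96485 = 17.45 mol.
Ag⁺ + e⁻ → Ag, so n(Ag) = n(e⁻)/1 = 17.45 mol.
m = n·M = 17.45 × 107.87 = 1880 g.

1880 g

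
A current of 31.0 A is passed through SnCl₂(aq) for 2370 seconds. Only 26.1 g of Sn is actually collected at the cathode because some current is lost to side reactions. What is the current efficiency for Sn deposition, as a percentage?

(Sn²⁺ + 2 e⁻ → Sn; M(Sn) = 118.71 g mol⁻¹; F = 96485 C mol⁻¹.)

57.7 %

Q = I·t = 31.00 × 2370.0 = 73470 C; n(e⁻) = 73470/96485 = 0.7615 mol.
Theoretical n(Sn) = n(e⁻)/2 = 0.3807 mol, i.e. m_theo = 0.3807 × 118.71 = 45.20 g.
Efficiency = m_actual / m_theo = 26.1 / 45.20 = 57.7 %.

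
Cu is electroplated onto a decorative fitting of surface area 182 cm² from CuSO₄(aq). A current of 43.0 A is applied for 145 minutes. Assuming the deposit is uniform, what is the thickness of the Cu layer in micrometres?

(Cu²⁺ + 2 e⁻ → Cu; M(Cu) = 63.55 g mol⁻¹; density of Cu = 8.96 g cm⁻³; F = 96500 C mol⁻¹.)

755 μm

Q = I·t = 43.00 × 8700.0 = 374100 C; n(e⁻) = 3.877 mol.
n(Cu) = n(e⁻)/2 = 1.938 mol, so m = 1.938 × 63.55 = 123.2 g.
Volume = m/ρ = 123.2 / 8.96 = 13.75 cm³.
Thickness = V/A = 13.75 / 182 = 0.0755 cm = 755 μm.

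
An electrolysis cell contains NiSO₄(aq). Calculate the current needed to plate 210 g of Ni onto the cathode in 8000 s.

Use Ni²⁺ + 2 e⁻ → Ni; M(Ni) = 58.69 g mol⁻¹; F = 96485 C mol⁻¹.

n(Ni) = 210 / 58.69 = 3.578 mol.
n(e⁻) = 2 × 3.578 = 7.156 mol.
Q = n(e⁻)·F = 7.156 × 96485 = 690500 C.
I = Q/t = 690500 / 8000.0 s = 86.3 A.

86.3 A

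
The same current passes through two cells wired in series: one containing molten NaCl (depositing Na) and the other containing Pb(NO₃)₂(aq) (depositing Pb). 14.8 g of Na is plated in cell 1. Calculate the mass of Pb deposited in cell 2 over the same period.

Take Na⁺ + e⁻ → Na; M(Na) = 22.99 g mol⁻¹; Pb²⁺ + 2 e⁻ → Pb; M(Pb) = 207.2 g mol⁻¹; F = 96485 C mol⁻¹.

66.7 g

n(Na) = 14.8 / 22.99 = 0.6438 mol.
Since Na⁺ + e⁻ → Na, n(e⁻) passed = 1 × 0.6438 = 0.6438 mol.
Cells in series carry the same charge, so the same 0.6438 mol of electrons passes through cell 2.
Pb²⁺ + 2 e⁻ → Pb, so n(Pb) = 0.6438 / 2 = 0.3219 mol.
m(Pb) = 0.3219 × 207.2 = 66.7 g.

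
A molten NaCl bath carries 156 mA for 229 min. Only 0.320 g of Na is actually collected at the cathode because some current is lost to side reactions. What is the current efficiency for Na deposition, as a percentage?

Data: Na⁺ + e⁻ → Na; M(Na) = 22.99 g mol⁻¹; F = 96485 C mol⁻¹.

Q = I·t = 0.1560 × 13740 = 2143 C; n(e⁻) = 2143/96485 = 0.02222 mol.
Theoretical n(Na) = n(e⁻)/1 = 0.02222 mol, i.e. m_theo = 0.02222 × 22.99 = 0.5107 g.
Efficiency = m_actual / m_theo = 0.320 / 0.5107 = 62.7 %.

62.7 %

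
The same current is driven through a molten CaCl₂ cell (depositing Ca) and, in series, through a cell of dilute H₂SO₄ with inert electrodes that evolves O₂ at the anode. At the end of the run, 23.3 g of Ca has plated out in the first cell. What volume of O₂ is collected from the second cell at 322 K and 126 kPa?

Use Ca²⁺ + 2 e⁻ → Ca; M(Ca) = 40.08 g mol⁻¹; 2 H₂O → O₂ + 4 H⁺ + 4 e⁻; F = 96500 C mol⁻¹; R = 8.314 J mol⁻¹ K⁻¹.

n(Ca) = 23.3 / 40.08 = 0.5813 mol, so n(e⁻) = 2 × 0.5813 = 1.163 mol.
The cells are in series, so the same 1.163 mol of electrons passes through the second cell.
2 H₂O → O₂ + 4 H⁺ + 4 e⁻ — 4 mol e⁻ per mol O₂, so n(O₂) = 1.163/4 = 0.2907 mol.
V = nRT/P = (0.2907 × 8.314 × 322) / (126 × 10³) = 0.00618 m³ = 6.18 L.

6.18 L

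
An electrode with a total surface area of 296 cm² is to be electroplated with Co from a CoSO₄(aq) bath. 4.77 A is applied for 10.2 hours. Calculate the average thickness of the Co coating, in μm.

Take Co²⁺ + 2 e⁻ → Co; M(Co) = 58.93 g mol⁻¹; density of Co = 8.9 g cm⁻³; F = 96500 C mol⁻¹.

203 μm

Q = I·t = 4.770 × 36720 = 175200 C; n(e⁻) = 1.815 mol.
n(Co) = n(e⁻)/2 = 0.9075 mol, so m = 0.9075 × 58.93 = 53.48 g.
Volume = m/ρ = 53.48 / 8.9 = 6.009 cm³.
Thickness = V/A = 6.009 / 296 = 0.0203 cm = 203 μm.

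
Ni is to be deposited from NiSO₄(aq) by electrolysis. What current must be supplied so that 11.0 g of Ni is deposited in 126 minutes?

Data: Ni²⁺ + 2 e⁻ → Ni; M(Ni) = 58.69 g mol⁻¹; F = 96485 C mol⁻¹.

4.78 A

n(Ni) = 11.0 / 58.69 = 0.1874 mol.
n(e⁻) = 2 × 0.1874 = 0.3749 mol.
Q = n(e⁻)·F = 0.3749 × 96485 = 36170 C.
I = Q/t = 36170 / 7560.0 s = 4.78 A.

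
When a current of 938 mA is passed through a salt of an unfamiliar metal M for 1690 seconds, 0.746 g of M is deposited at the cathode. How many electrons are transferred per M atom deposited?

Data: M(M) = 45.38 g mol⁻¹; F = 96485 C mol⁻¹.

Q = I·t = 0.9380 A × 1690.0 s = 1585 C, so n(e⁻) = 1585/96485 = 0.01643 mol.
n(M) deposited = 0.746 / 45.38 = 0.01644 mol.
Electrons per atom = n(e⁻)/n(M) = 0.01643 / 0.01644 = 0.999 ≈ 1, so the ion is M⁺.

1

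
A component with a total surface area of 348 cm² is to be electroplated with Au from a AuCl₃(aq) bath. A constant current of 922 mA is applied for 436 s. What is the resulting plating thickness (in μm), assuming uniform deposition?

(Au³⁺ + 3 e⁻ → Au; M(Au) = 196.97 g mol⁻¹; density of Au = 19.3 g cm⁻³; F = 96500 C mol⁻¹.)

0.407 μm

Q = I·t = 0.9220 × 436.00 = 402.0 C; n(e⁻) = 0.004166 mol.
n(Au) = n(e⁻)/3 = 0.001389 mol, so m = 0.001389 × 196.97 = 0.2735 g.
Volume = m/ρ = 0.2735 / 19.3 = 0.01417 cm³.
Thickness = V/A = 0.01417 / 348 = 4.07 × 10⁻⁵ cm = 0.407 μm.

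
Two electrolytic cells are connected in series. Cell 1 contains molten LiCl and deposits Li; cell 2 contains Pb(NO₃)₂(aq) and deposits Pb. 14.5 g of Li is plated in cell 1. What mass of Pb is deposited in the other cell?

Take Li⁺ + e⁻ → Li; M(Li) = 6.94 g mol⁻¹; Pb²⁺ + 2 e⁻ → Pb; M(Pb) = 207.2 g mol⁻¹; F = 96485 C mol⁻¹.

n(Li) = 14.5 / 6.94 = 2.089 mol.
Since Li⁺ + e⁻ → Li, n(e⁻) passed = 1 × 2.089 = 2.089 mol.
Cells in series carry the same charge, so the same 2.089 mol of electrons passes through cell 2.
Pb²⁺ + 2 e⁻ → Pb, so n(Pb) = 2.089 / 2 = 1.045 mol.
m(Pb) = 1.045 × 207.2 = 216 g.

216 g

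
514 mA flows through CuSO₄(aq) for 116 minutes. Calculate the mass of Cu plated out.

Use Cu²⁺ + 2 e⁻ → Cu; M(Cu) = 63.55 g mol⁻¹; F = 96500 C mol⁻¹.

1.18 g

Q = I·t = 0.5140 A × 6960.0 s = 3577 C.
n(e⁻) = Q/F = 3577 / 96500 = 0.03707 mol.
Cu²⁺ + 2 e⁻ → Cu, so n(Cu) = n(e⁻)/2 = 0.01854 mol.
m = n·M = 0.01854 × 63.55 = 1.18 g.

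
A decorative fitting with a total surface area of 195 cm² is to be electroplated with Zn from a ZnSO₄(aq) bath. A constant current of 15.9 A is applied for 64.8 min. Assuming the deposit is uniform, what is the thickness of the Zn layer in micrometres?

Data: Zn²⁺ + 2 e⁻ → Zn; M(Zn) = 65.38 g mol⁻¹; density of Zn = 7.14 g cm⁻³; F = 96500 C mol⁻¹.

Q = I·t = 15.90 × 3888.0 = 61820 C; n(e⁻) = 0.6406 mol.
n(Zn) = n(e⁻)/2 = 0.3203 mol, so m = 0.3203 × 65.38 = 20.94 g.
Volume = m/ρ = 20.94 / 7.14 = 2.933 cm³.
Thickness = V/A = 2.933 / 195 = 0.0150 cm = 150 μm.

150 μm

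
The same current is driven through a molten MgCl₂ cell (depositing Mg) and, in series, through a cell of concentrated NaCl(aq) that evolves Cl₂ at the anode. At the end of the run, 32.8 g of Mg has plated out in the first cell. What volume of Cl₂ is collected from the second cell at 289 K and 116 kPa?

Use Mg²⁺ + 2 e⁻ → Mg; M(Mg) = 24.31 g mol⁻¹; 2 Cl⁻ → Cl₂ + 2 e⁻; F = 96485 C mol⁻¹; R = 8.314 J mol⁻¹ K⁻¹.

n(Mg) = 32.8 / 24.31 = 1.349 mol, so n(e⁻) = 2 × 1.349 = 2.698 mol.
The cells are in series, so the same 2.698 mol of electrons passes through the second cell.
2 Cl⁻ → Cl₂ + 2 e⁻ — 2 mol e⁻ per mol Cl₂, so n(Cl₂) = 2.698/2 = 1.349 mol.
V = nRT/P = (1.349 × 8.314 × 289) / (116 × 10³) = 0.0279 m³ = 27.9 L.

27.9 L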